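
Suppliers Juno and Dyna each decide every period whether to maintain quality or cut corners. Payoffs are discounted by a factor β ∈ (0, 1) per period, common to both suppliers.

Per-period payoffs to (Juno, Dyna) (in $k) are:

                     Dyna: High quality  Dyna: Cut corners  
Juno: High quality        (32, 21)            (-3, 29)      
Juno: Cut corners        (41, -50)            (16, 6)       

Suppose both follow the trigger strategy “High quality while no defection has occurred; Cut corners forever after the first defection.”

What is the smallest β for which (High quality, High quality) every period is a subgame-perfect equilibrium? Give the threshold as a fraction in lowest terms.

9/25

Juno's threshold: (41−32)/(41−16) = 9/25.
Dyna's threshold: (29−21)/(29−6) = 8/23.
9/25 > 8/23, so Juno binds and β* = 9/25.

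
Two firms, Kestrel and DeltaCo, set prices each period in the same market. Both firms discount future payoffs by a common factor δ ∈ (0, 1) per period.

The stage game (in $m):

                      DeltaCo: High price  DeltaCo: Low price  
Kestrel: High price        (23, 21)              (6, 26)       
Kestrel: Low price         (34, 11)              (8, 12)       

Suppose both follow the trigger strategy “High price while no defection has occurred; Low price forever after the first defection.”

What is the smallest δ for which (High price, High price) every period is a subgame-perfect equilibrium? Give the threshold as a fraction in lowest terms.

11/26

For Kestrel: deviation gain 34−23 = 11, per-period punishment loss 23−8 = 15. IC gives δ ≥ 11/26.
For DeltaCo: gain 5, loss 9 per period, so δ ≥ 5/14.
The tighter constraint is Kestrel's, so cooperation needs δ ≥ 11/26.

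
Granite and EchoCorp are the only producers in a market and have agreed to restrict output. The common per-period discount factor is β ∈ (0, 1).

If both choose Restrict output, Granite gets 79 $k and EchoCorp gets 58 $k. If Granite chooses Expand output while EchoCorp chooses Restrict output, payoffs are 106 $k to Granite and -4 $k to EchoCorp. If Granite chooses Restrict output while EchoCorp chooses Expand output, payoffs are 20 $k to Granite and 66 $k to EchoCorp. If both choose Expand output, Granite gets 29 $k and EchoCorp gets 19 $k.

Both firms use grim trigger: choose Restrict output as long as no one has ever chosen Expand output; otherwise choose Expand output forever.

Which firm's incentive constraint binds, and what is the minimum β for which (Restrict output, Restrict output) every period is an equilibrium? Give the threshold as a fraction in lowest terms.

Granite; β ≥ 27/77

Granite's threshold: (106−79)/(106−29) = 27/77.
EchoCorp's threshold: (66−58)/(66−19) = 8/47.
27/77 > 8/47, so Granite binds and β* = 27/77.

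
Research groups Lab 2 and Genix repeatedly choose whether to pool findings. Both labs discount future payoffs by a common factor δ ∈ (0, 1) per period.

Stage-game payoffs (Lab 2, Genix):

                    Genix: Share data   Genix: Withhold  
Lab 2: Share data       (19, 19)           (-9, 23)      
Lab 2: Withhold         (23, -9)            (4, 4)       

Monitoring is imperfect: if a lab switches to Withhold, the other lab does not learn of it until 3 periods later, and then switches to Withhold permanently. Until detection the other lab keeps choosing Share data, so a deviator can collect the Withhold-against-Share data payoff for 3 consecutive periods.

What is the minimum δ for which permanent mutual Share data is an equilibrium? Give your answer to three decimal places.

0.595

Deviating for the 3 undetected periods gains 23−19 = 4 per period over cooperation, then loses 19−4 = 15 per period forever once punishment starts.
Gain: 4(1 + δ + … + δ^2); loss: 15·δ^3/(1−δ).
No profitable deviation ⇔ 4(1−δ^3) ≤ 15·δ^3, i.e. δ^3 ≥ 4/(4+15) = 4/19.
Hence δ ≥ (4/19)^(1/3) ≈ 0.595.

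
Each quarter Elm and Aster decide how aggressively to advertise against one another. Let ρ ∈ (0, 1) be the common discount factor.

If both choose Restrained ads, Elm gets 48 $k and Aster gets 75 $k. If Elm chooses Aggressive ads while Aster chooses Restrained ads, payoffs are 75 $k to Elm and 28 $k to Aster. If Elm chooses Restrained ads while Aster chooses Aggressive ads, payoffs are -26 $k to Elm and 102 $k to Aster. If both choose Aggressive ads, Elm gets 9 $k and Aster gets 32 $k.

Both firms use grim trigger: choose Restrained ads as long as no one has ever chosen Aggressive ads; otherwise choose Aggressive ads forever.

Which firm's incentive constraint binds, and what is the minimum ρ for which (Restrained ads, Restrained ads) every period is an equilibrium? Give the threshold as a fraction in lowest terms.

Elm; ρ ≥ 9/22

For Elm: deviation gain 75−48 = 27, per-period punishment loss 48−9 = 39. IC gives ρ ≥ 27/66 = 9/22.
For Aster: gain 27, loss 43 per period, so ρ ≥ 27/70.
The tighter constraint is Elm's, so cooperation needs ρ ≥ 9/22.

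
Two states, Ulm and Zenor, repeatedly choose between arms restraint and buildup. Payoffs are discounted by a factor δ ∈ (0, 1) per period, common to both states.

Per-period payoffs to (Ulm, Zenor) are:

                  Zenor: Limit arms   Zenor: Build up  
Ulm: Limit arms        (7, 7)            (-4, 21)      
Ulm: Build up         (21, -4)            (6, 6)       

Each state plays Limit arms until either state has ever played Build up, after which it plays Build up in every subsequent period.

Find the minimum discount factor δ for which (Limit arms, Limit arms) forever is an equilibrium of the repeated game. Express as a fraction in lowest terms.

Cooperation forever yields 7 each period: 7/(1−δ).
Deviating yields 21 once, then 6 forever: 21 + 6δ/(1−δ).
No profitable deviation requires 7/(1−δ) ≥ 21 + 6δ/(1−δ).
Multiplying by (1−δ): 7 ≥ 21(1−δ) + 6δ = 21 − 15δ.
So 15δ ≥ 14, i.e. δ ≥ 14/15.

14/15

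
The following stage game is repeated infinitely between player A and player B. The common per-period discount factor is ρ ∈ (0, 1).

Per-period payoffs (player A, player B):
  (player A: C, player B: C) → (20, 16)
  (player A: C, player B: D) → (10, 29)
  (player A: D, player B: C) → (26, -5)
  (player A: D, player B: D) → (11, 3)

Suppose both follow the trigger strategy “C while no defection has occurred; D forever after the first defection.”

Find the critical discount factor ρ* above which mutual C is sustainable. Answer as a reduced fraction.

1/2

For player A: deviation gain 26−20 = 6, per-period punishment loss 20−11 = 9. IC gives ρ ≥ 6/15 = 2/5.
For player B: gain 13, loss 13 per period, so ρ ≥ 13/26 = 1/2.
The tighter constraint is player B's, so cooperation needs ρ ≥ 1/2.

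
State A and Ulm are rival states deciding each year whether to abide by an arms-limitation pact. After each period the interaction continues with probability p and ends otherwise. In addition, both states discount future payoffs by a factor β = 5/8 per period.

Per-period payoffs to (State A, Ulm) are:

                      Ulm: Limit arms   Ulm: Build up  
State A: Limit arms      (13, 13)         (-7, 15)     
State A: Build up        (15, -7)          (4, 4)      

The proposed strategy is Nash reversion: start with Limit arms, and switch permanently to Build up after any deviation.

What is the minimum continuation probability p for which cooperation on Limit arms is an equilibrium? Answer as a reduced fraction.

16/55

With continuation probability p and discount β, the effective per-period discount factor is βp.
Grim-trigger IC: βp ≥ (15−13)/(15−4) = 2/11.
So p ≥ (2/11)/(5/8) = 16/55.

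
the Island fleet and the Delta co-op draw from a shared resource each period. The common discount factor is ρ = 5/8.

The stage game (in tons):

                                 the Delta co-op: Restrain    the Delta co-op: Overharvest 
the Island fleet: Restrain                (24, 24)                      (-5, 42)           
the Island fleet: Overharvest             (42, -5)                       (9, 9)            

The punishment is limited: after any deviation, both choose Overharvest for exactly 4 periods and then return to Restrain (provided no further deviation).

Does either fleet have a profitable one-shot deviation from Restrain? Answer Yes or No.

No

A one-shot deviation gives 42 now, then 9 for 4 periods, then back to 24.
Gain from deviating: (42−24) today; loss: (24−9) in each of the next 4 periods.
No-deviation condition: (24−9)(ρ+…+ρ^4) ≥ 42−24, i.e. ρ+…+ρ^4 ≥ 6/5.
At ρ = 5/8: ρ+…+ρ^4 = 1.4124 ≥ 1.2000.
So cooperation is sustainable.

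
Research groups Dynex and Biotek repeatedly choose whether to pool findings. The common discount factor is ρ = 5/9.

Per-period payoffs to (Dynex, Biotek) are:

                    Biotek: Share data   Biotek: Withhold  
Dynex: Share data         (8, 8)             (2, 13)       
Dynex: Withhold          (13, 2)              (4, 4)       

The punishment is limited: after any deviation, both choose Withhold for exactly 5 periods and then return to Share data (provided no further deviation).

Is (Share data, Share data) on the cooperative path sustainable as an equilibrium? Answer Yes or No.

IC: ρ+…+ρ^5 ≥ (13−8)/(8−4) = 5/4.
At ρ = 5/9: partial sum = 1.1838 < 1.2500. Cooperation not sustainable.

No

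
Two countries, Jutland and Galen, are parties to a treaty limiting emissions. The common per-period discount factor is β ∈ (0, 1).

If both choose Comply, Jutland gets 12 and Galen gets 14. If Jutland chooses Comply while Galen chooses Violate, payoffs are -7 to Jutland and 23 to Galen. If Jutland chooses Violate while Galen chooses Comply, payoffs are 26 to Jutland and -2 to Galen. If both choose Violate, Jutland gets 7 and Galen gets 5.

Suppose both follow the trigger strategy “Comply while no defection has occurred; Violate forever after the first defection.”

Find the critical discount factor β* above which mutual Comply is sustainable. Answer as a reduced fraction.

Jutland's threshold: (26−12)/(26−7) = 14/19.
Galen's threshold: (23−14)/(23−5) = 1/2.
14/19 > 1/2, so Jutland binds and β* = 14/19.

14/19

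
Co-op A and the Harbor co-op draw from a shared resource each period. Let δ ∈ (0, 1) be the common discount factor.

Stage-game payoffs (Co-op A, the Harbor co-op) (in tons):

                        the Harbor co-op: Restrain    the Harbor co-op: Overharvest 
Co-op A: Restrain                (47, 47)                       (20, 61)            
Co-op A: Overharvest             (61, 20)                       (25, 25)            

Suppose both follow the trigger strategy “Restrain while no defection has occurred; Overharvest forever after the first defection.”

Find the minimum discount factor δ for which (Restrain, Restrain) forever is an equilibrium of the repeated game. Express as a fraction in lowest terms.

Cooperation forever yields 47 each period: 47/(1−δ).
Deviating yields 61 once, then 25 forever: 61 + 25δ/(1−δ).
No profitable deviation requires 47/(1−δ) ≥ 61 + 25δ/(1−δ).
Multiplying by (1−δ): 47 ≥ 61(1−δ) + 25δ = 61 − 36δ.
So 36δ ≥ 14, i.e. δ ≥ 14/36 = 7/18.

7/18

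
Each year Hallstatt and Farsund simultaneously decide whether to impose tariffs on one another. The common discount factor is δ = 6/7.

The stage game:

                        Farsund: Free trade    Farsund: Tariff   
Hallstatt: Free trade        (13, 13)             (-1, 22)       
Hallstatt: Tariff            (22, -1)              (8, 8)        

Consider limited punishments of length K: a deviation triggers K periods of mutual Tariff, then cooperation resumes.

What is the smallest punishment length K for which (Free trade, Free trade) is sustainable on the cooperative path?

3

No profitable deviation requires (13−8)(δ+…+δ^K) ≥ 22−13, i.e. δ+…+δ^K ≥ 9/5 ≈ 1.8000.
With δ = 6/7, the partial sums are K=1: 0.8571, K=2: 1.5918, K=3: 2.2216.
K = 3 is the first length at which the sum reaches 1.8000.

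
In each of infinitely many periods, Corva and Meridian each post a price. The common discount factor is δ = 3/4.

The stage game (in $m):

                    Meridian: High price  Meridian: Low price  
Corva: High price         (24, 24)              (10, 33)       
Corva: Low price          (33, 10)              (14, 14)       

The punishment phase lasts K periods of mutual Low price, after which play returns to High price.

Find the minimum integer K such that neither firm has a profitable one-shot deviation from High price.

2

IC: δ(1−δ^K)/(1−δ) ≥ (33−24)/(24−14) = 9/10.
With δ = 3/4: need 1 − δ^K ≥ 9/10·(1−3/4)/(3/4), i.e. δ^K ≤ 0.7000.
Since (3/4)^1 = 0.7500 and (3/4)^2 = 0.5625, the smallest such K is 2.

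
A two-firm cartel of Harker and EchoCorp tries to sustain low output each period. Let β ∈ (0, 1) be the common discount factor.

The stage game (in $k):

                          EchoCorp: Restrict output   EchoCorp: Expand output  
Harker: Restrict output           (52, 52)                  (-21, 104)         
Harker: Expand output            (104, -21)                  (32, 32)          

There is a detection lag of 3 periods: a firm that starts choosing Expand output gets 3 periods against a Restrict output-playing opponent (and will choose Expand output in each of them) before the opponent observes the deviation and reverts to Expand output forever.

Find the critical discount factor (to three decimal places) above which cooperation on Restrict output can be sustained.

0.897

Deviating for the 3 undetected periods gains 104−52 = 52 per period over cooperation, then loses 52−32 = 20 per period forever once punishment starts.
Gain: 52(1 + β + … + β^2); loss: 20·β^3/(1−β).
No profitable deviation ⇔ 52(1−β^3) ≤ 20·β^3, i.e. β^3 ≥ 52/(52+20) = 13/18.
Hence β ≥ (13/18)^(1/3) ≈ 0.897.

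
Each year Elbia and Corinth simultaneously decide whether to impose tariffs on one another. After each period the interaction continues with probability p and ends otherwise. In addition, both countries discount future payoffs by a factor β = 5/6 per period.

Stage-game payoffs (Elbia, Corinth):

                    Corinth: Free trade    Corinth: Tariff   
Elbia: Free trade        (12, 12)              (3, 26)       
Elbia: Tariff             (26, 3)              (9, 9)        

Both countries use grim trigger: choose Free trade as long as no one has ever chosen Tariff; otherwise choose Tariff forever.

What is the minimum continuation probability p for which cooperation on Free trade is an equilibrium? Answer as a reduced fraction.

With continuation probability p and discount β, the effective per-period discount factor is βp.
Grim-trigger IC: βp ≥ (26−12)/(26−9) = 14/17.
So p ≥ (14/17)/(5/6) = 84/85.

84/85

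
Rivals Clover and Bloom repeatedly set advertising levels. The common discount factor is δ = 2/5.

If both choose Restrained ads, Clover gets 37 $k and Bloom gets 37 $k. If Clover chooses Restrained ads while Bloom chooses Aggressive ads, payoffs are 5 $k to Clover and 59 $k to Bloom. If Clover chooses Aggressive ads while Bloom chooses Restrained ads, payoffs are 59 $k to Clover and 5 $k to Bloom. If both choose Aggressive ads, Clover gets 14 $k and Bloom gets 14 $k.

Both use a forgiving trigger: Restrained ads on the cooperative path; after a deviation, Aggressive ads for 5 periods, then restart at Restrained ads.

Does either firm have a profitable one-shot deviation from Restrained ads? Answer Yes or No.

Yes

A one-shot deviation gives 59 now, then 14 for 5 periods, then back to 37.
Gain from deviating: (59−37) today; loss: (37−14) in each of the next 5 periods.
No-deviation condition: (37−14)(δ+…+δ^5) ≥ 59−37, i.e. δ+…+δ^5 ≥ 22/23.
At δ = 2/5: δ+…+δ^5 = 0.6598 < 0.9565.
So cooperation is not sustainable.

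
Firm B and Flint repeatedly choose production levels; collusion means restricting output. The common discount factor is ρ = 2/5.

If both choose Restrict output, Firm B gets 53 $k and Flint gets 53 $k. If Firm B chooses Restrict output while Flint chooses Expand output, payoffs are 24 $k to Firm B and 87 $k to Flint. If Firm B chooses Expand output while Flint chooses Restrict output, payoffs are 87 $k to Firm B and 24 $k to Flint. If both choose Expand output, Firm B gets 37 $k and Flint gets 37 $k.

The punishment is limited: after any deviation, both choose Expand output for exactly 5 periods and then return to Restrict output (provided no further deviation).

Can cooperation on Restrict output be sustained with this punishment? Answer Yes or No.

No

Comparing payoff streams over the 6 periods until play realigns: cooperate → 53(1+ρ+…+ρ^5); deviate → 87 + 37(ρ+…+ρ^5).
Cooperation is sustained iff (53−37)(ρ+…+ρ^5) ≥ 87−53.
ρ+…+ρ^5 = 2/5·(1−(2/5)^5)/(1−2/5) = 0.6598, and (87−53)/(53−37) = 2.1250.
0.6598 < 2.1250, so cooperation is not sustainable.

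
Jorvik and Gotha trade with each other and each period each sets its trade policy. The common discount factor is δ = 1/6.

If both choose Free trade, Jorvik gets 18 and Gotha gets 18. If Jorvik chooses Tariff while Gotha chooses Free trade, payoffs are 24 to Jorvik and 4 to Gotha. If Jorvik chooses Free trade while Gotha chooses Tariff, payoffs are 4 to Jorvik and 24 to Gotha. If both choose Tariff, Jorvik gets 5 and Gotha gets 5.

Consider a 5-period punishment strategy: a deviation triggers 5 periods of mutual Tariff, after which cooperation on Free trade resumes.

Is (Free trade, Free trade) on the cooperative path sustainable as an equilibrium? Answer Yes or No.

No

IC: δ+…+δ^5 ≥ (24−18)/(18−5) = 6/13.
At δ = 1/6: partial sum = 0.2000 < 0.4615. Cooperation not sustainable.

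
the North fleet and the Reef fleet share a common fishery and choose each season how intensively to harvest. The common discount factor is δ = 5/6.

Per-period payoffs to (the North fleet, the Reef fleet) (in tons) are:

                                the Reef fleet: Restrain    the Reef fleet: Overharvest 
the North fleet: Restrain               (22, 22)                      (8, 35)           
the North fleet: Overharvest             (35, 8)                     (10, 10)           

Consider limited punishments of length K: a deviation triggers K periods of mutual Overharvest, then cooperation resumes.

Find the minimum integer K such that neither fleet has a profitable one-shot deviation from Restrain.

2

Need Σ_{k=1}^{K} δ^k ≥ (35−22)/(22−10) = 1.0833 at δ = 5/6.
At K = 1 the sum is 0.8333 < 1.0833; at K = 2 it is 1.5278 ≥ 1.0833.
So the minimum punishment length is K = 2.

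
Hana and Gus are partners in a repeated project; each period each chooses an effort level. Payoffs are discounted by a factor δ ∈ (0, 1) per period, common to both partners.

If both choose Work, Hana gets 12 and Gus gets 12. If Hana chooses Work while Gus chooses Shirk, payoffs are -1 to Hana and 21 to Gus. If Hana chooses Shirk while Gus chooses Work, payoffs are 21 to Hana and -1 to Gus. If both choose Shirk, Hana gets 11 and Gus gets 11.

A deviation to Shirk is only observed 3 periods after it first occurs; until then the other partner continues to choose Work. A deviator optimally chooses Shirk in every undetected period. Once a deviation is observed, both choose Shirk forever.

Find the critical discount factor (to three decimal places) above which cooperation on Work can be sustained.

The best deviation is to choose Shirk for all 3 undetected periods, earning 21 each, then 11 forever once detected.
Deviation value: 21(1−δ^3)/(1−δ) + 11δ^3/(1−δ); cooperation value: 12/(1−δ).
IC: 12 ≥ 21(1−δ^3) + 11δ^3 = 21 − 10δ^3.
So δ^3 ≥ 9/10, giving δ ≥ (9/10)^(1/3) ≈ 0.965.

0.965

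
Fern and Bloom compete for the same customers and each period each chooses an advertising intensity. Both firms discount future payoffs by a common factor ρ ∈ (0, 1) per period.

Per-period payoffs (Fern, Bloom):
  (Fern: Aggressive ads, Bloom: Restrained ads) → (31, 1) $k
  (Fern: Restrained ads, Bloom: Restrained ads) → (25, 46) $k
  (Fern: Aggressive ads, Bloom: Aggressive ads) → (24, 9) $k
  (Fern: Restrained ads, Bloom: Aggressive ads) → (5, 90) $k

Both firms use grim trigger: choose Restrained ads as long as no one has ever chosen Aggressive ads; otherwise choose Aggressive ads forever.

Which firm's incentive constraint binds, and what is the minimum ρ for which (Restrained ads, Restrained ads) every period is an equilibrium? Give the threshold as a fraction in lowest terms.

Fern: cooperation gives 25 each period; deviation gives 31 once then 24 forever.
  25/(1−ρ) ≥ 31 + 24ρ/(1−ρ) ⇒ ρ ≥ 6/7.
Bloom: cooperation gives 46 each period; deviation gives 90 once then 9 forever.
  ρ ≥ 44/81.
Both must hold, so the binding constraint is Fern's: ρ ≥ 6/7.

Fern; ρ ≥ 6/7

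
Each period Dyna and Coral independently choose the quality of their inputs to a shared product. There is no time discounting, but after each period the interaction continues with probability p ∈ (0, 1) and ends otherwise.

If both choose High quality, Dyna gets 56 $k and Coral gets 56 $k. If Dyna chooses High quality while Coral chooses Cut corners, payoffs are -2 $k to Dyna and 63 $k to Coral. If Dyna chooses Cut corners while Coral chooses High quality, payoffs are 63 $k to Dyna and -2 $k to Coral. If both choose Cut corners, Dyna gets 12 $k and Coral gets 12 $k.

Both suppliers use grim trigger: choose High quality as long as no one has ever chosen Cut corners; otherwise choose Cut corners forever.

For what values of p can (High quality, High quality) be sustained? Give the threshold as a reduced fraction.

7/51

Expected cooperation value is 56 + p·56 + p²·56 + … = 56/(1−p); deviation gives 63 + p·12/(1−p).
56 ≥ 63(1−p) + 12p ⇒ 51p ≥ 7 ⇒ p ≥ 7/51.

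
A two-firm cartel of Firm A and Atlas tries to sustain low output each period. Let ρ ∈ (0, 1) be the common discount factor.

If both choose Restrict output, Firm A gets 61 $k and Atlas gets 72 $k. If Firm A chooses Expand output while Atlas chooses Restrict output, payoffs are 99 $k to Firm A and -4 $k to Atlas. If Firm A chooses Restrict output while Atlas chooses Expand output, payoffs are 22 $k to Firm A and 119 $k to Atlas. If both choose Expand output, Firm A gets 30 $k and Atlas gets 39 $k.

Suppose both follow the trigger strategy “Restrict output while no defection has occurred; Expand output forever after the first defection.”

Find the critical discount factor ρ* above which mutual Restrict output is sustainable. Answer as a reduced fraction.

47/80

For Firm A: deviation gain 99−61 = 38, per-period punishment loss 61−30 = 31. IC gives ρ ≥ 38/69.
For Atlas: gain 47, loss 33 per period, so ρ ≥ 47/80.
The tighter constraint is Atlas's, so cooperation needs ρ ≥ 47/80.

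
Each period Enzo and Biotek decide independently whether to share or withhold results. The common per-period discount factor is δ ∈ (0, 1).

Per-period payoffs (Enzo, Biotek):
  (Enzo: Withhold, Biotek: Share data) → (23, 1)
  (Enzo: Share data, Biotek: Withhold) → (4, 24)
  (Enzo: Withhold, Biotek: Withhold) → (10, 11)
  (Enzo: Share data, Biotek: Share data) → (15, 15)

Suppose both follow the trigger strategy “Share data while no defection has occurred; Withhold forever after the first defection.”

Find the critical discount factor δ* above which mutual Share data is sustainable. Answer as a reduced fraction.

Enzo's threshold: (23−15)/(23−10) = 8/13.
Biotek's threshold: (24−15)/(24−11) = 9/13.
8/13 < 9/13, so Biotek binds and δ* = 9/13.

9/13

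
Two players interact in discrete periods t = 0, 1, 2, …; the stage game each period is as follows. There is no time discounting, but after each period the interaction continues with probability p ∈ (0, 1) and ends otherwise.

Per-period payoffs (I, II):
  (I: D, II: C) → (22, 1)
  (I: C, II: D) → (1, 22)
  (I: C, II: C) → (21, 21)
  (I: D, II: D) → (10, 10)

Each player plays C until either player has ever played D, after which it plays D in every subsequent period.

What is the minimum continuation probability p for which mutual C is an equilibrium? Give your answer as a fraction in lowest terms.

Expected cooperation value is 21 + p·21 + p²·21 + … = 21/(1−p); deviation gives 22 + p·10/(1−p).
21 ≥ 22(1−p) + 10p ⇒ 12p ≥ 1 ⇒ p ≥ 1/12.

1/12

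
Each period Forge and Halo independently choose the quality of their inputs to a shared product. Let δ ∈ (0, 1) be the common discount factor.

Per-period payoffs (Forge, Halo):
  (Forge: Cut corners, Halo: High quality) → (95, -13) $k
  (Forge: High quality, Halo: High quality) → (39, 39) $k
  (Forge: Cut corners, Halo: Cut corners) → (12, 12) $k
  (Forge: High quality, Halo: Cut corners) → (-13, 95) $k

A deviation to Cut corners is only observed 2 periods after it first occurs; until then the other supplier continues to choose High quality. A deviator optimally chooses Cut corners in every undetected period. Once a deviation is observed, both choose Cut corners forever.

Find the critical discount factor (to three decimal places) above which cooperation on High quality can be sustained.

0.821

Deviating for the 2 undetected periods gains 95−39 = 56 per period over cooperation, then loses 39−12 = 27 per period forever once punishment starts.
Gain: 56(1 + δ + … + δ^1); loss: 27·δ^2/(1−δ).
No profitable deviation ⇔ 56(1−δ^2) ≤ 27·δ^2, i.e. δ^2 ≥ 56/(56+27) = 56/83.
Hence δ ≥ (56/83)^(1/2) ≈ 0.821.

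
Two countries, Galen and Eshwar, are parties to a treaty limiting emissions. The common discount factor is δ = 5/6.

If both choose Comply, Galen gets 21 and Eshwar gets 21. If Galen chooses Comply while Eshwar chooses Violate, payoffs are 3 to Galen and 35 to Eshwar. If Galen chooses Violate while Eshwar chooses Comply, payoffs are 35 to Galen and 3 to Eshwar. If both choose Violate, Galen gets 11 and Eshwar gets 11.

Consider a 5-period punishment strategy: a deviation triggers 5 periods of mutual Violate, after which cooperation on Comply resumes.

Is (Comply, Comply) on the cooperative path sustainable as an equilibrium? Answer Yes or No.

Yes

Comparing payoff streams over the 6 periods until play realigns: cooperate → 21(1+δ+…+δ^5); deviate → 35 + 11(δ+…+δ^5).
Cooperation is sustained iff (21−11)(δ+…+δ^5) ≥ 35−21.
δ+…+δ^5 = 5/6·(1−(5/6)^5)/(1−5/6) = 2.9906, and (35−21)/(21−11) = 1.4000.
2.9906 ≥ 1.4000, so cooperation is sustainable.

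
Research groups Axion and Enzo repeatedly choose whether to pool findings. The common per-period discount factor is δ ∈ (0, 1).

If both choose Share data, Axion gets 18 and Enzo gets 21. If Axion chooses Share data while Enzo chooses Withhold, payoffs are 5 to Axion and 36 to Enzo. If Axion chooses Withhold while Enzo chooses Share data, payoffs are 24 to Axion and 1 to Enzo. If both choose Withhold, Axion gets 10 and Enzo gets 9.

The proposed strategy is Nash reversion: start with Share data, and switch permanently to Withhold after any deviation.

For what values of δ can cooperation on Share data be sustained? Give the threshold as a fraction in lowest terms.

Axion's threshold: (24−18)/(24−10) = 3/7.
Enzo's threshold: (36−21)/(36−9) = 5/9.
3/7 < 5/9, so Enzo binds and δ* = 5/9.

5/9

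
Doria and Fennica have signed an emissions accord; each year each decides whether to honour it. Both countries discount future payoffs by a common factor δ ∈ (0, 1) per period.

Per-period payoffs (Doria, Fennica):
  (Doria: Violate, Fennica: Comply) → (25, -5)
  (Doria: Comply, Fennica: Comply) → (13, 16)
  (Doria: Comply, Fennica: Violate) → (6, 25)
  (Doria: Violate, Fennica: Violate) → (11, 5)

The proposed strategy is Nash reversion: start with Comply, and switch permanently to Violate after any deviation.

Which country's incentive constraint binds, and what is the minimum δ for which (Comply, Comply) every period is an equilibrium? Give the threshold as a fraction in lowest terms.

For Doria: deviation gain 25−13 = 12, per-period punishment loss 13−11 = 2. IC gives δ ≥ 12/14 = 6/7.
For Fennica: gain 9, loss 11 per period, so δ ≥ 9/20.
The tighter constraint is Doria's, so cooperation needs δ ≥ 6/7.

Doria; δ ≥ 6/7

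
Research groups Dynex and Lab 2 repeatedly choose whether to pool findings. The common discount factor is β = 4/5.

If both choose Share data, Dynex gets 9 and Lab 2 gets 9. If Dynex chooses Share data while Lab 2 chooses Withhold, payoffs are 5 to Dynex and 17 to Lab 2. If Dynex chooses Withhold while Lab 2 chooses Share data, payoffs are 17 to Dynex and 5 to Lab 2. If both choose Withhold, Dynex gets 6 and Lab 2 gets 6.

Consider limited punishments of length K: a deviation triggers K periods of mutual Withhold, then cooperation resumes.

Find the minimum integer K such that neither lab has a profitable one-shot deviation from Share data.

5

IC: β(1−β^K)/(1−β) ≥ (17−9)/(9−6) = 8/3.
With β = 4/5: need 1 − β^K ≥ 8/3·(1−4/5)/(4/5), i.e. β^K ≤ 0.3333.
Since (4/5)^4 = 0.4096 and (4/5)^5 = 0.3277, the smallest such K is 5.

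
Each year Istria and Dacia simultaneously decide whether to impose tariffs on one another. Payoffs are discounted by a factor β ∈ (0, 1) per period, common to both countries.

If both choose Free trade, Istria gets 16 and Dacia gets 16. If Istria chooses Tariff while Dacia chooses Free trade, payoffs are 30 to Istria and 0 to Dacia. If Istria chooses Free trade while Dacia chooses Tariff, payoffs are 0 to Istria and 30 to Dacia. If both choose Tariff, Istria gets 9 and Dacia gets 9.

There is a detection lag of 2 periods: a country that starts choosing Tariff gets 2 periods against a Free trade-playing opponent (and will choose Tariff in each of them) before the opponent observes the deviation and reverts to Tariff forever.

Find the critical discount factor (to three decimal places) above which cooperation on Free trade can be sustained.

0.816

A deviator earns 30 for 2 periods, then 9 forever; cooperating earns 16 forever. Multiplying the IC by (1−β):
16 ≥ 30(1−β^2) + 9β^2, so 21·β^2 ≥ 14 and β^2 ≥ 2/3.
β ≥ (2/3)^(1/2) ≈ 0.816.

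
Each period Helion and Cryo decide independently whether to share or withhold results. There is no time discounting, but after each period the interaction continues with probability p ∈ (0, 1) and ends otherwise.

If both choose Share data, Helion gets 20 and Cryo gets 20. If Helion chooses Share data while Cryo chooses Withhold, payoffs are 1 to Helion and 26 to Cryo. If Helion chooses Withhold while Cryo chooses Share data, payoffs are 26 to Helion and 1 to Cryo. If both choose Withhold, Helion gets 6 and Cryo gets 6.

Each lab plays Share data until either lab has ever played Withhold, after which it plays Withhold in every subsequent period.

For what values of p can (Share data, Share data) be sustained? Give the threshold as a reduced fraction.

3/10

Expected cooperation value is 20 + p·20 + p²·20 + … = 20/(1−p); deviation gives 26 + p·6/(1−p).
20 ≥ 26(1−p) + 6p ⇒ 20p ≥ 6 ⇒ p ≥ 6/20 = 3/10.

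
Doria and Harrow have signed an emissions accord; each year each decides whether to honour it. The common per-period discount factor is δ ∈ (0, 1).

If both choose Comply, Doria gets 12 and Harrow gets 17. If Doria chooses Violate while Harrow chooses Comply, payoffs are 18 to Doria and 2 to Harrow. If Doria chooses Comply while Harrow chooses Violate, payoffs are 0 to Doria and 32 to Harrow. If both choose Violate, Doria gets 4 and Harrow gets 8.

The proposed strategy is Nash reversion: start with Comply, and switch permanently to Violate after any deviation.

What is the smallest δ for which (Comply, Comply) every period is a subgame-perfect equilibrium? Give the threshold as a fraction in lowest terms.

5/8

For Doria: deviation gain 18−12 = 6, per-period punishment loss 12−4 = 8. IC gives δ ≥ 6/14 = 3/7.
For Harrow: gain 15, loss 9 per period, so δ ≥ 15/24 = 5/8.
The tighter constraint is Harrow's, so cooperation needs δ ≥ 5/8.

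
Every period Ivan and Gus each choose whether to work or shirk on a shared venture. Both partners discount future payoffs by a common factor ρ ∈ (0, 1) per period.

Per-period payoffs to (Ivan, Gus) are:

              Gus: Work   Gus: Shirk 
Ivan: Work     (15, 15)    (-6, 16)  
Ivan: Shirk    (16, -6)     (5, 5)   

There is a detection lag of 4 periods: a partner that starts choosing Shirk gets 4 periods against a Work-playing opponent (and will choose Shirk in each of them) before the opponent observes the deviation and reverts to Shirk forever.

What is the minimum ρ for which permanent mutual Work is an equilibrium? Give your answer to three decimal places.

The best deviation is to choose Shirk for all 4 undetected periods, earning 16 each, then 5 forever once detected.
Deviation value: 16(1−ρ^4)/(1−ρ) + 5ρ^4/(1−ρ); cooperation value: 15/(1−ρ).
IC: 15 ≥ 16(1−ρ^4) + 5ρ^4 = 16 − 11ρ^4.
So ρ^4 ≥ 1/11, giving ρ ≥ (1/11)^(1/4) ≈ 0.549.

0.549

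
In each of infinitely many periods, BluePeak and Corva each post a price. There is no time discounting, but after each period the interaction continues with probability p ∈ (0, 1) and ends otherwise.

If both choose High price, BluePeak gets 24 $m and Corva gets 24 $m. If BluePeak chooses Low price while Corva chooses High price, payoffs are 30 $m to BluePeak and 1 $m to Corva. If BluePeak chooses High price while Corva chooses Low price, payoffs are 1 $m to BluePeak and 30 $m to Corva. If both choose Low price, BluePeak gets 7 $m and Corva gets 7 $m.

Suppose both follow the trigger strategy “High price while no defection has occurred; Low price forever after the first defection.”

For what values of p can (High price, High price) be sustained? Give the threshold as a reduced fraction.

Expected cooperation value is 24 + p·24 + p²·24 + … = 24/(1−p); deviation gives 30 + p·7/(1−p).
24 ≥ 30(1−p) + 7p ⇒ 23p ≥ 6 ⇒ p ≥ 6/23.

6/23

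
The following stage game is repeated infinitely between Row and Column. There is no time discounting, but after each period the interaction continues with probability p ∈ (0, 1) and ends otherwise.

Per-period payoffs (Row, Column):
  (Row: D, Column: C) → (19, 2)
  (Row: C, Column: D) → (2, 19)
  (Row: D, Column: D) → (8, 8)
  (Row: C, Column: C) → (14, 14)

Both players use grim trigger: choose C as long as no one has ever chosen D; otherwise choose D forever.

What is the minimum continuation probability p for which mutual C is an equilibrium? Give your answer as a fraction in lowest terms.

Expected cooperation value is 14 + p·14 + p²·14 + … = 14/(1−p); deviation gives 19 + p·8/(1−p).
14 ≥ 19(1−p) + 8p ⇒ 11p ≥ 5 ⇒ p ≥ 5/11.

5/11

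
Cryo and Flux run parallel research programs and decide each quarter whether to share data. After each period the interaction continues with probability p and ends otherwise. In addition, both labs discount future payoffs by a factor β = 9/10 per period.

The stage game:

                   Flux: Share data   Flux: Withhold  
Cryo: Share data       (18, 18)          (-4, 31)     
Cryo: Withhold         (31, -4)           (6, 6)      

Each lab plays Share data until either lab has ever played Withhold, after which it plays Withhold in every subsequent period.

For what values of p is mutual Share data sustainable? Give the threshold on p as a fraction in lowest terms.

With continuation probability p and discount β, the effective per-period discount factor is βp.
Grim-trigger IC: βp ≥ (31−18)/(31−6) = 13/25.
So p ≥ (13/25)/(9/10) = 26/45.

26/45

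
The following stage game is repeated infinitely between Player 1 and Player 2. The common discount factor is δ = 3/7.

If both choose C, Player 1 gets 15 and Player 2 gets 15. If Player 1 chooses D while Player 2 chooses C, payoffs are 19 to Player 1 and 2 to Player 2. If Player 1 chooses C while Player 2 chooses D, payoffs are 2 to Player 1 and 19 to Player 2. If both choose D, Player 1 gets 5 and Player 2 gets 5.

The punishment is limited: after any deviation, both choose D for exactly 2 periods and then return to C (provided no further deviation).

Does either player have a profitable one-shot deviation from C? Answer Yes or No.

No

IC: δ+…+δ^2 ≥ (19−15)/(15−5) = 2/5.
At δ = 3/7: partial sum = 0.6122 ≥ 0.4000. Cooperation sustainable.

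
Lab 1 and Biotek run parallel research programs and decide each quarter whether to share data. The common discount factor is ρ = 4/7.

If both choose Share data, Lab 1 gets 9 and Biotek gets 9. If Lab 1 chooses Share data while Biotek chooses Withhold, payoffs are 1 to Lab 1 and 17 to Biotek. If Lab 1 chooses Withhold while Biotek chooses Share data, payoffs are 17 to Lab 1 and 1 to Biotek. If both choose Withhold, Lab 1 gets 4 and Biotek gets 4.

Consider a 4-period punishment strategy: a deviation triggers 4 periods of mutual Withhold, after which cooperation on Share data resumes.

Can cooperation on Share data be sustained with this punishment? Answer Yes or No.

Comparing payoff streams over the 5 periods until play realigns: cooperate → 9(1+ρ+…+ρ^4); deviate → 17 + 4(ρ+…+ρ^4).
Cooperation is sustained iff (9−4)(ρ+…+ρ^4) ≥ 17−9.
ρ+…+ρ^4 = 4/7·(1−(4/7)^4)/(1−4/7) = 1.1912, and (17−9)/(9−4) = 1.6000.
1.1912 < 1.6000, so cooperation is not sustainable.

No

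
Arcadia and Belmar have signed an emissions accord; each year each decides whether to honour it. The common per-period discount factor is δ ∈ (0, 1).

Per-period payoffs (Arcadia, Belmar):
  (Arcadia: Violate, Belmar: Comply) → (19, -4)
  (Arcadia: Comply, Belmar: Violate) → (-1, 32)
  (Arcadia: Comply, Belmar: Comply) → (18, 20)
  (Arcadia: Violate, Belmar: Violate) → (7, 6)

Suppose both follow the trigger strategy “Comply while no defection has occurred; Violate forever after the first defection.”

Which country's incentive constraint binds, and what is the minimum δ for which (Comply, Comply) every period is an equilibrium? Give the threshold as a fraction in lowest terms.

Belmar; δ ≥ 6/13

Arcadia: cooperation gives 18 each period; deviation gives 19 once then 7 forever.
  18/(1−δ) ≥ 19 + 7δ/(1−δ) ⇒ δ ≥ 1/12.
Belmar: cooperation gives 20 each period; deviation gives 32 once then 6 forever.
  δ ≥ 12/26 = 6/13.
Both must hold, so the binding constraint is Belmar's: δ ≥ 6/13.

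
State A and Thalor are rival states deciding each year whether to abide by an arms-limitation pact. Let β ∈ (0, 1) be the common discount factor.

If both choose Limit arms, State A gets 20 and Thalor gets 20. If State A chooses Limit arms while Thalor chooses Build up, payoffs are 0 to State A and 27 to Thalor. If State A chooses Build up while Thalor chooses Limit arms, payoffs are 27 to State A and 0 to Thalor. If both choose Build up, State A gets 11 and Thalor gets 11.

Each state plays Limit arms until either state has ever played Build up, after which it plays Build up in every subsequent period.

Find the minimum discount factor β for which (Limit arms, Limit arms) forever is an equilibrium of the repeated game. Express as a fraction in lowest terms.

One-period gain from deviating is 27 − 20 = 7. The loss is 20 − 11 = 9 in every subsequent period, with present value 9·β/(1−β).
Deviation is unprofitable when 9·β/(1−β) ≥ 7, i.e. β/(1−β) ≥ 7/9.
Equivalently β ≥ 7/(7+9) = 7/16.

7/16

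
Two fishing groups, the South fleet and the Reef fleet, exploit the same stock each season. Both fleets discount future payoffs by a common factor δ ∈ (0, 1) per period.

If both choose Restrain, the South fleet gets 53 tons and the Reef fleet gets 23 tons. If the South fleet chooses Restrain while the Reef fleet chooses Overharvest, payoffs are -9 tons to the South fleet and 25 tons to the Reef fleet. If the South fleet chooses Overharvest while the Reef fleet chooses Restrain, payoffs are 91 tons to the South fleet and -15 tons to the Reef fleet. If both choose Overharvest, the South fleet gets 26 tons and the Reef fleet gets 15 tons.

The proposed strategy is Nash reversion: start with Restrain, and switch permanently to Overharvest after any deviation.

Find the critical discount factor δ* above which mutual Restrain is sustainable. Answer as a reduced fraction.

38/65

the South fleet: cooperation gives 53 each period; deviation gives 91 once then 26 forever.
  53/(1−δ) ≥ 91 + 26δ/(1−δ) ⇒ δ ≥ 38/65.
the Reef fleet: cooperation gives 23 each period; deviation gives 25 once then 15 forever.
  δ ≥ 2/10 = 1/5.
Both must hold, so the binding constraint is the South fleet's: δ ≥ 38/65.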